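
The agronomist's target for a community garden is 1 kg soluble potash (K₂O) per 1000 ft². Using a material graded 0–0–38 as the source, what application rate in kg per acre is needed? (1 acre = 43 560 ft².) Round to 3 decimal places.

114.632 kg of product per acre

Product per 1000 ft² = 1 / 38% = 2.63158 kg.
Convert to per acre: 2.63158 × 43.56 = 114.6316 kg.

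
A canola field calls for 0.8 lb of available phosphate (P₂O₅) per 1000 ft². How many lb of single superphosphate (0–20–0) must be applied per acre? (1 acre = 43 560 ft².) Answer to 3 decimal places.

Product per 1000 ft² = 0.8 / 20% = 4 lb.
Convert to per acre: 4 × 43.56 = 174.24 lb.

174.240 lb of product per acre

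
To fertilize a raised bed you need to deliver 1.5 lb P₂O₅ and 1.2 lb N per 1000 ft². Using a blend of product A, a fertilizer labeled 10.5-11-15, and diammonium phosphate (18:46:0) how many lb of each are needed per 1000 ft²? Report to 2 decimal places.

9.89 lb product A, 0.89 lb diammonium phosphate

With a, b = lb per 1000 ft² of product A and diammonium phosphate:
P₂O₅: 0.11·a + 0.46·b = 1.5
N: 0.105·a + 0.18·b = 1.2
Eliminate a: (row1) − 0.11/0.105·(row2) → 0.271429·b = 0.242857, so b = 0.894737.
Back-substitute: a = (1.5 − 0.46·0.894737) / 0.11 = 9.89474.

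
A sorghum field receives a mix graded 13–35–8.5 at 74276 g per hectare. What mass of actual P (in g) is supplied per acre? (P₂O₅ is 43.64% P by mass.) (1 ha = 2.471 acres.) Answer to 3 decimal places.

P₂O₅ per hectare = 74276 × 35% = 25996.6 g.
Elemental P = 25996.6 × 0.4364 = 11344.9 g per hectare.
Convert to per acre: 11344.9 × 0.404694 = 4591.2247 g.

4591.225 g P per acre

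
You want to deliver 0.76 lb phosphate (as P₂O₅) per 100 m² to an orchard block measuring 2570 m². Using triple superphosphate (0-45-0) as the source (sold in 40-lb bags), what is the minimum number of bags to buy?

2 bags

Product per 100 m² = 0.76 / 45% = 1.68889 lb.
Total product = 1.68889 × 2570 / 100 = 43.4044 lb.
Bags = ⌈43.4044 / 40⌉ = 2.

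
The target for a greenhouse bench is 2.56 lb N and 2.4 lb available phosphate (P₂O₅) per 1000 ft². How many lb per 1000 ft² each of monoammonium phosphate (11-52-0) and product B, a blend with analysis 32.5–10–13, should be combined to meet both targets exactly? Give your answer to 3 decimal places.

3.316 lb monoammonium phosphate, 6.754 lb product B

Per-1000 ft² balance (a = monoammonium phosphate, b = product B):
N: 0.11·a + 0.325·b = 2.56
P₂O₅: 0.52·a + 0.1·b = 2.4
Eliminate b: (row1) − 0.325/0.1·(row2) → -1.58·a = -5.24, so a = 3.31646.
Then b = (2.4 − 0.52·3.31646) / 0.1 = 6.75443.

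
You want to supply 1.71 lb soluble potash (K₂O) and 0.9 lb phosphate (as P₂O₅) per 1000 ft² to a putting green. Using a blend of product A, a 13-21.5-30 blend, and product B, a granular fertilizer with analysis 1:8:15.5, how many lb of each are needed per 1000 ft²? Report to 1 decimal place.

Per-1000 ft² balance (a = product A, b = product B):
K₂O: 0.3·a + 0.155·b = 1.71
P₂O₅: 0.215·a + 0.08·b = 0.9
Eliminate a: (row1) − 0.3/0.215·(row2) → 0.0433721·b = 0.454186, so b = 10.4718.
Back-substitute: a = (1.71 − 0.155·10.4718) / 0.3 = 0.289544.

0.3 lb product A, 10.5 lb product B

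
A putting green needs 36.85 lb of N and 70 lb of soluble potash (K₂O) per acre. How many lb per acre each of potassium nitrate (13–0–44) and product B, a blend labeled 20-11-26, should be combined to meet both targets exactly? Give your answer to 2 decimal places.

81.53 lb potassium nitrate, 131.25 lb product B

Per-acre balance (a = potassium nitrate, b = product B):
N: 0.13·a + 0.2·b = 36.85
K₂O: 0.44·a + 0.26·b = 70
From row1: a = (36.85 − 0.2·b) / 0.13.
Into row2: 0.44·(36.85 − 0.2·b)/0.13 + 0.26·b = 70 → b = 131.2546, a = 81.5314.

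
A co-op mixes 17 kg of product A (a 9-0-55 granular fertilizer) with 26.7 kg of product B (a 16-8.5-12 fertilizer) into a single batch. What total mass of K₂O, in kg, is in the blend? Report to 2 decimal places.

K₂O mass = 55%×17 + 12%×26.7 = 12.554 kg.

12.55 kg K₂O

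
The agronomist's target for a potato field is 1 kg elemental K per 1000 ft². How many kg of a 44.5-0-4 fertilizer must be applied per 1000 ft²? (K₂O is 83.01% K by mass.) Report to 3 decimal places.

30.117 kg of product per thousand sq ft

As K₂O: 1 / 0.8301 = 1.20467 kg per 1000 ft².
Product per 1000 ft² = 1.20467 / 4% = 30.1169 kg.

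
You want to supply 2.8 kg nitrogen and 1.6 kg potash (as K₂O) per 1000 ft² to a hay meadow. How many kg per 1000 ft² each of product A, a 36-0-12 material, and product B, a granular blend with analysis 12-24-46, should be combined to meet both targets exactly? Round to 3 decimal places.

Let a = kg of product A, b = kg of product B (per 1000 ft²).
N: 0.36·a + 0.12·b = 2.8
K₂O: 0.12·a + 0.46·b = 1.6
Eliminate b: (row1) − 0.12/0.46·(row2) → 0.328696·a = 2.38261, so a = 7.24868.
Then b = (1.6 − 0.12·7.24868) / 0.46 = 1.5873.

7.249 kg product A, 1.587 kg product B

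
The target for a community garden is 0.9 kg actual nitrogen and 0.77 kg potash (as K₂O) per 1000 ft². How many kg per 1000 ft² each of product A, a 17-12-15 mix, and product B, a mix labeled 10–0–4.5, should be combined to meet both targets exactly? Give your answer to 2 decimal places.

4.97 kg product A, 0.56 kg product B

Let a = kg of product A, b = kg of product B (per 1000 ft²).
N: 0.17·a + 0.1·b = 0.9
K₂O: 0.15·a + 0.045·b = 0.77
Eliminate a: (row1) − 0.17/0.15·(row2) → 0.049·b = 0.0273333, so b = 0.557823.
Back-substitute: a = (0.9 − 0.1·0.557823) / 0.17 = 4.96599.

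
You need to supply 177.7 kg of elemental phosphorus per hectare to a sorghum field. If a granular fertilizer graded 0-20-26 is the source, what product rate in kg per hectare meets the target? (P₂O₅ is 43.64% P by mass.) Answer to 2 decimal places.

2035.98 kg of product per hectare

As P₂O₅: 177.7 / 0.4364 = 407.195 kg per hectare.
Product per hectare = 407.195 / 20% = 2035.976 kg.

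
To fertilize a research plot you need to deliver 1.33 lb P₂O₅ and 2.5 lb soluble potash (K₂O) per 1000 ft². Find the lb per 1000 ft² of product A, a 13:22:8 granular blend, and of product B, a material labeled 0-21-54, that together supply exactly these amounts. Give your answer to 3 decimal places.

1.894 lb product A, 4.349 lb product B

Per-1000 ft² balance (a = product A, b = product B):
P₂O₅: 0.22·a + 0.21·b = 1.33
K₂O: 0.08·a + 0.54·b = 2.5
From row1: a = (1.33 − 0.21·b) / 0.22.
Into row2: 0.08·(1.33 − 0.21·b)/0.22 + 0.54·b = 2.5 → b = 4.34902, a = 1.89412.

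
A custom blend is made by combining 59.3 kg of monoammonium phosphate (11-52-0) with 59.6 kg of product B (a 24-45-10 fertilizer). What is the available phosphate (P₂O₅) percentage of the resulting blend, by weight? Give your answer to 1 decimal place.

Total mass = 59.3 + 59.6 = 118.9 kg.
P₂O₅ mass = 52%×59.3 + 45%×59.6 = 57.656 kg.
% P₂O₅ = 57.656 / 118.9 = 48.4912%.

48.5% P₂O₅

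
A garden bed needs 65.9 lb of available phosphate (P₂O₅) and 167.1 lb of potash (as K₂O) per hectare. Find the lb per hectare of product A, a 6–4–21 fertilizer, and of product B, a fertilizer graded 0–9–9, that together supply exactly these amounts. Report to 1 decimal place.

Let a = lb of product A, b = lb of product B (per hectare).
P₂O₅: 0.04·a + 0.09·b = 65.9
K₂O: 0.21·a + 0.09·b = 167.1
From row1: a = (65.9 − 0.09·b) / 0.04.
Into row2: 0.21·(65.9 − 0.09·b)/0.04 + 0.09·b = 167.1 → b = 467.647, a = 595.294.

595.3 lb product A, 467.6 lb product B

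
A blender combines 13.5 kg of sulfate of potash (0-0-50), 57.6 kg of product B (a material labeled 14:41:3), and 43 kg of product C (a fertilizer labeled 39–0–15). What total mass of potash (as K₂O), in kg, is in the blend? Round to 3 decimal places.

14.928 kg K₂O

K₂O mass = 50%×13.5 + 3%×57.6 + 15%×43 = 14.928 kg.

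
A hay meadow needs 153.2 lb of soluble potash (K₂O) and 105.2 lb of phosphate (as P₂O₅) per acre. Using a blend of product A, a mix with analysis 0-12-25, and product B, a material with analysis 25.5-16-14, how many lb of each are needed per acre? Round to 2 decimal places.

Per-acre balance (a = product A, b = product B):
K₂O: 0.25·a + 0.14·b = 153.2
P₂O₅: 0.12·a + 0.16·b = 105.2
Eliminate b: (row1) − 0.14/0.16·(row2) → 0.145·a = 61.15, so a = 421.724.
Then b = (105.2 − 0.12·421.724) / 0.16 = 341.207.

421.72 lb product A, 341.21 lb product B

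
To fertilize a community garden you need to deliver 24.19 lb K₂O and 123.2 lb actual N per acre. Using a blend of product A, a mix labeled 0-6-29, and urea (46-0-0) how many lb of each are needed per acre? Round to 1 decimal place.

Let a = lb of product A, b = lb of urea (per acre).
K₂O: 0.29·a + 0·b = 24.19
N: 0·a + 0.46·b = 123.2
Solving simultaneously: a = 83.4138, b = 267.826.

83.4 lb product A, 267.8 lb urea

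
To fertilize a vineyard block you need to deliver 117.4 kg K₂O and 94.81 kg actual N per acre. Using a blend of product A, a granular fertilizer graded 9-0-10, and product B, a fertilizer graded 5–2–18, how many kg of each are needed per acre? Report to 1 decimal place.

999.6 kg product A, 96.9 kg product B

Per-acre balance (a = product A, b = product B):
K₂O: 0.1·a + 0.18·b = 117.4
N: 0.09·a + 0.05·b = 94.81
Eliminate a: (row1) − 0.1/0.09·(row2) → 0.124444·b = 12.0556, so b = 96.875.
Back-substitute: a = (117.4 − 0.18·96.875) / 0.1 = 999.625.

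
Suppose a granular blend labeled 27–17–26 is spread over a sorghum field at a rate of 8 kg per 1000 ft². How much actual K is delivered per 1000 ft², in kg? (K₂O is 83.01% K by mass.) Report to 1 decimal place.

1.7 kg K per thousand sq ft

K₂O per 1000 ft² = 8 × 26% = 2.08 kg.
Elemental K = 2.08 × 0.8301 = 1.72661 kg per 1000 ft².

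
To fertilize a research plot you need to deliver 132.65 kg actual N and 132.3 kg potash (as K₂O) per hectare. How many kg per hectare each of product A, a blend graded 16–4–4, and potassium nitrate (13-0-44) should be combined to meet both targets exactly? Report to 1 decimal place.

Per-hectare balance (a = product A, b = potassium nitrate):
N: 0.16·a + 0.13·b = 132.65
K₂O: 0.04·a + 0.44·b = 132.3
Eliminate b: (row1) − 0.13/0.44·(row2) → 0.148182·a = 93.5614, so a = 631.396.
Then b = (132.3 − 0.04·631.396) / 0.44 = 243.282.

631.4 kg product A, 243.3 kg potassium nitrate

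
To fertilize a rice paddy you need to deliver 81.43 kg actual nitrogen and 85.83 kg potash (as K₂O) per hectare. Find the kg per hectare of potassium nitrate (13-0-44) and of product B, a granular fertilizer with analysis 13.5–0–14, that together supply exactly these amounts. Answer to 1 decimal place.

With a, b = kg per hectare of potassium nitrate and product B:
N: 0.13·a + 0.135·b = 81.43
K₂O: 0.44·a + 0.14·b = 85.83
From row1: a = (81.43 − 0.135·b) / 0.13.
Into row2: 0.44·(81.43 − 0.135·b)/0.13 + 0.14·b = 85.83 → b = 598.818, a = 4.53519.

4.5 kg potassium nitrate, 598.8 kg product B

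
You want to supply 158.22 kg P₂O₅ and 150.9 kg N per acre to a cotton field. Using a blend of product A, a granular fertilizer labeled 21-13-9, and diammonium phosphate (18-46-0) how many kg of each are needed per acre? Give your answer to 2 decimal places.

With a, b = kg per acre of product A and diammonium phosphate:
P₂O₅: 0.13·a + 0.46·b = 158.22
N: 0.21·a + 0.18·b = 150.9
Eliminate a: (row1) − 0.13/0.21·(row2) → 0.348571·b = 64.8057, so b = 185.918.
Back-substitute: a = (158.22 − 0.46·185.918) / 0.13 = 559.213.

559.21 kg product A, 185.92 kg diammonium phosphate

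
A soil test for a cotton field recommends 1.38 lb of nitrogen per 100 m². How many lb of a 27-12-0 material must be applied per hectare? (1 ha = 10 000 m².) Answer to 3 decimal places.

Product per 100 m² = 1.38 / 27% = 5.11111 lb.
Convert to per hectare: 5.11111 × 100 = 511.1111 lb.

511.111 lb of product per hectare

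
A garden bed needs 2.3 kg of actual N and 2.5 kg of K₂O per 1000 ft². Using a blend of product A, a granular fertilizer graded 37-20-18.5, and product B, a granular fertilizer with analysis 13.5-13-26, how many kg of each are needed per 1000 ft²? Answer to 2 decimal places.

Let a = kg of product A, b = kg of product B (per 1000 ft²).
N: 0.37·a + 0.135·b = 2.3
K₂O: 0.185·a + 0.26·b = 2.5
Eliminate a: (row1) − 0.37/0.185·(row2) → -0.385·b = -2.7, so b = 7.01299.
Back-substitute: a = (2.3 − 0.135·7.01299) / 0.37 = 3.65742.

3.66 kg product A, 7.01 kg product B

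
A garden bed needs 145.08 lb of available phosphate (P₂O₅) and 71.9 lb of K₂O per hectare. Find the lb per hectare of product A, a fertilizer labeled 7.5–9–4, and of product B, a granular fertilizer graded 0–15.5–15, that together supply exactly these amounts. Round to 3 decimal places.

1454.452 lb product A, 91.479 lb product B

With a, b = lb per hectare of product A and product B:
P₂O₅: 0.09·a + 0.155·b = 145.08
K₂O: 0.04·a + 0.15·b = 71.9
From row1: a = (145.08 − 0.155·b) / 0.09.
Into row2: 0.04·(145.08 − 0.155·b)/0.09 + 0.15·b = 71.9 → b = 91.47945, a = 1454.4521.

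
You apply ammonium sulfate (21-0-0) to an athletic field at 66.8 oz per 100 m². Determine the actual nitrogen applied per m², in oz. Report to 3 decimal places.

nitrogen per 100 m² = 66.8 × 21% = 14.028 oz.
Convert to per m²: 14.028 × 0.01 = 0.14028 oz.

0.140 oz N per sq m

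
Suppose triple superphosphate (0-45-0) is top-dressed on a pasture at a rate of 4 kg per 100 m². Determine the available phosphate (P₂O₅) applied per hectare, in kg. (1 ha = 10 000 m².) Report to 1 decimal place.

180.0 kg P₂O₅ per hectare

P₂O₅ per 100 m² = 4 × 45% = 1.8 kg.
Convert to per hectare: 1.8 × 100 = 180 kg.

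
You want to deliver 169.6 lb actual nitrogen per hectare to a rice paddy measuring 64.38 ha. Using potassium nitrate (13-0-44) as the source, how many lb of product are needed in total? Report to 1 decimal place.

Product per hectare = 169.6 / 13% = 1304.62 lb.
Total product = 1304.62 × 64.38 = 83991.14 lb.

83991.1 lb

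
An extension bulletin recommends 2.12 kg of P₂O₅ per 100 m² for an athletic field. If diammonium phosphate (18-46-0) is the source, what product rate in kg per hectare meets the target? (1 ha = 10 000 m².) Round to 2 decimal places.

460.87 kg of product per hectare

Product per 100 m² = 2.12 / 46% = 4.6087 kg.
Convert to per hectare: 4.6087 × 100 = 460.8696 kg.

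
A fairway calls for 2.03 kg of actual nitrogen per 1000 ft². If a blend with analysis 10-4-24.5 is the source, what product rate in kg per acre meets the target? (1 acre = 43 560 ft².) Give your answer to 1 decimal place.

884.3 kg of product per acre

Product per 1000 ft² = 2.03 / 10% = 20.3 kg.
Convert to per acre: 20.3 × 43.56 = 884.268 kg.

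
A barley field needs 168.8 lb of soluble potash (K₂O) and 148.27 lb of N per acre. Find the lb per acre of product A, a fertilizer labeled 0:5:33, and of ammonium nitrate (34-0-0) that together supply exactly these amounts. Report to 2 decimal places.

511.52 lb product A, 436.09 lb ammonium nitrate

Per-acre balance (a = product A, b = ammonium nitrate):
K₂O: 0.33·a + 0·b = 168.8
N: 0·a + 0.34·b = 148.27
Solving simultaneously: a = 511.515, b = 436.088.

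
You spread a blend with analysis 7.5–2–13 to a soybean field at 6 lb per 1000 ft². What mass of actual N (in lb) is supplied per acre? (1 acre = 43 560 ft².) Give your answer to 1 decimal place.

19.6 lb N per acre

nitrogen per 1000 ft² = 6 × 7.5% = 0.45 lb.
Convert to per acre: 0.45 × 43.56 = 19.602 lb.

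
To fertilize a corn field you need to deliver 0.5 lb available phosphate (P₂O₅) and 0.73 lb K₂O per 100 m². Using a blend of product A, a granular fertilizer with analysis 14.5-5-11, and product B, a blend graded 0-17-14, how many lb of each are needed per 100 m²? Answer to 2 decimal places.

Let a = lb of product A, b = lb of product B (per 100 m²).
P₂O₅: 0.05·a + 0.17·b = 0.5
K₂O: 0.11·a + 0.14·b = 0.73
Eliminate a: (row1) − 0.05/0.11·(row2) → 0.106364·b = 0.168182, so b = 1.5812.
Back-substitute: a = (0.5 − 0.17·1.5812) / 0.05 = 4.62393.

4.62 lb product A, 1.58 lb product B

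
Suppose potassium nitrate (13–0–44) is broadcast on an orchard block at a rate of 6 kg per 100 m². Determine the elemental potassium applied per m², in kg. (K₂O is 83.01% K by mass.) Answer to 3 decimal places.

0.022 kg K per sq m

K₂O per 100 m² = 6 × 44% = 2.64 kg.
Elemental K = 2.64 × 0.8301 = 2.19146 kg per 100 m².
Convert to per m²: 2.19146 × 0.01 = 0.0219146 kg.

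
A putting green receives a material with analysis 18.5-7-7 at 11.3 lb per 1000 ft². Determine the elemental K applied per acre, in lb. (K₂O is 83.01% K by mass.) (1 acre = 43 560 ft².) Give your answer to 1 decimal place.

28.6 lb K per acre

K₂O per 1000 ft² = 11.3 × 7% = 0.791 lb.
Elemental K = 0.791 × 0.8301 = 0.656609 lb per 1000 ft².
Convert to per acre: 0.656609 × 43.56 = 28.6019 lb.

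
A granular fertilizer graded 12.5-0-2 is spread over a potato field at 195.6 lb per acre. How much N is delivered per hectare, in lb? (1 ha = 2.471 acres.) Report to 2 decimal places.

60.42 lb N per hectare

nitrogen per acre = 195.6 × 12.5% = 24.45 lb.
Convert to per hectare: 24.45 × 2.471 = 60.416 lb.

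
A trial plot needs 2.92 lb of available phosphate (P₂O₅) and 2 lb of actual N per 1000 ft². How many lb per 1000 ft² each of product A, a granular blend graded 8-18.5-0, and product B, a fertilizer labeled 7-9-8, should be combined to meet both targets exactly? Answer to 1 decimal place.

Let a = lb of product A, b = lb of product B (per 1000 ft²).
P₂O₅: 0.185·a + 0.09·b = 2.92
N: 0.08·a + 0.07·b = 2
Solving simultaneously: a = 4.24348, b = 23.7217.

4.2 lb product A, 23.7 lb product B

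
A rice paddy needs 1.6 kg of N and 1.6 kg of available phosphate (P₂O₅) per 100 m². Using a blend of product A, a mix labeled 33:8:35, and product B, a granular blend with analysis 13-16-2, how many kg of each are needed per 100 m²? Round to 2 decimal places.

With a, b = kg per 100 m² of product A and product B:
N: 0.33·a + 0.13·b = 1.6
P₂O₅: 0.08·a + 0.16·b = 1.6
Solving simultaneously: a = 1.13208, b = 9.43396.

1.13 kg product A, 9.43 kg product B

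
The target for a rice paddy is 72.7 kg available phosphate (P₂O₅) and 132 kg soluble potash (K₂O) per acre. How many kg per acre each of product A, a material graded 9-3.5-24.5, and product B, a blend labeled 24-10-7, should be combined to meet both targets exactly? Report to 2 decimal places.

Let a = kg of product A, b = kg of product B (per acre).
P₂O₅: 0.035·a + 0.1·b = 72.7
K₂O: 0.245·a + 0.07·b = 132
Solving simultaneously: a = 367.846, b = 598.254.

367.85 kg product A, 598.25 kg product B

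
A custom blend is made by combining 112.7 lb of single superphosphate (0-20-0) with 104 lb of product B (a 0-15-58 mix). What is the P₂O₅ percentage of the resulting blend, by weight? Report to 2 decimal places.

Total mass = 112.7 + 104 = 216.7 lb.
P₂O₅ mass = 20%×112.7 + 15%×104 = 38.14 lb.
% P₂O₅ = 38.14 / 216.7 = 17.6004%.

17.60% P₂O₅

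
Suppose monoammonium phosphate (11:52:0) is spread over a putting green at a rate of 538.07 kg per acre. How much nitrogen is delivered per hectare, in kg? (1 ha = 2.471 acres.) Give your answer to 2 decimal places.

nitrogen per acre = 538.07 × 11% = 59.1877 kg.
Convert to per hectare: 59.1877 × 2.471 = 146.253 kg.

146.25 kg N per hectare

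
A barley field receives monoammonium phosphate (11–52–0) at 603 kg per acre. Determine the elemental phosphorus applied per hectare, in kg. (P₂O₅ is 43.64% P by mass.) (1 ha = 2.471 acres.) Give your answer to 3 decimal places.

P₂O₅ per acre = 603 × 52% = 313.56 kg.
Elemental P = 313.56 × 0.4364 = 136.838 kg per acre.
Convert to per hectare: 136.838 × 2.471 = 338.1257 kg.

338.126 kg P per hectare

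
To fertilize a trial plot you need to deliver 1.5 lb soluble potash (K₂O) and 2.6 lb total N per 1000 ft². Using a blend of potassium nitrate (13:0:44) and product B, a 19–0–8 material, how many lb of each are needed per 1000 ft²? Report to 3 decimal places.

Per-1000 ft² balance (a = potassium nitrate, b = product B):
K₂O: 0.44·a + 0.08·b = 1.5
N: 0.13·a + 0.19·b = 2.6
Solving simultaneously: a = 1.05191, b = 12.96448.

1.052 lb potassium nitrate, 12.964 lb product B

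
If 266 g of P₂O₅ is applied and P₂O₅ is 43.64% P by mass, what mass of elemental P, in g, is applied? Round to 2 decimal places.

116.08 g P

P = 266 × 0.4364 = 116.082 g.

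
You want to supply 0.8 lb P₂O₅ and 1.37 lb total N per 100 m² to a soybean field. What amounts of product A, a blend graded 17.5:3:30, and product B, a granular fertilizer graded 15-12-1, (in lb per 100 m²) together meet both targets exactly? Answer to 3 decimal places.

2.691 lb product A, 5.994 lb product B

Let a = lb of product A, b = lb of product B (per 100 m²).
P₂O₅: 0.03·a + 0.12·b = 0.8
N: 0.175·a + 0.15·b = 1.37
From row1: a = (0.8 − 0.12·b) / 0.03.
Into row2: 0.175·(0.8 − 0.12·b)/0.03 + 0.15·b = 1.37 → b = 5.99394, a = 2.69091.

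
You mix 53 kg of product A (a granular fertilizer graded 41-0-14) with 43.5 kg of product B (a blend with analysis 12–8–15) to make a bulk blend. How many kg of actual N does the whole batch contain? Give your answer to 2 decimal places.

26.95 kg N

N mass = 41%×53 + 12%×43.5 = 26.95 kg.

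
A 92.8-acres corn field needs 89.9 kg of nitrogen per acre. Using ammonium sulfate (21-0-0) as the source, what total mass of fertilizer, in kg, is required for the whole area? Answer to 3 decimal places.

39727.238 kg

Product per acre = 89.9 / 21% = 428.095 kg.
Total product = 428.095 × 92.8 = 39727.2381 kg.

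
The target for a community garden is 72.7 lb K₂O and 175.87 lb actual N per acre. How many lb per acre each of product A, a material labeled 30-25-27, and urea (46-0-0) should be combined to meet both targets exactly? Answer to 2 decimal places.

269.26 lb product A, 206.72 lb urea

With a, b = lb per acre of product A and urea:
K₂O: 0.27·a + 0·b = 72.7
N: 0.3·a + 0.46·b = 175.87
From row1: a = (72.7 − 0·b) / 0.27.
Into row2: 0.3·(72.7 − 0·b)/0.27 + 0.46·b = 175.87 → b = 206.722, a = 269.259.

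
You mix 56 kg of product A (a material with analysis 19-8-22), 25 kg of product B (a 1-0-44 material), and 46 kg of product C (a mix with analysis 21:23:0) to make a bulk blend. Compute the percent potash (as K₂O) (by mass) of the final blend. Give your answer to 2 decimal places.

Total mass = 56 + 25 + 46 = 127 kg.
K₂O mass = 22%×56 + 44%×25 + 0%×46 = 23.32 kg.
% K₂O = 23.32 / 127 = 18.3622%.

18.36% K₂O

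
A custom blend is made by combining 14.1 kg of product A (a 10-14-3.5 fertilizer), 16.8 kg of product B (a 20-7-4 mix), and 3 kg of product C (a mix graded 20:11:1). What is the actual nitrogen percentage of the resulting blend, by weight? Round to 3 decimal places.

15.841% N

Total mass = 14.1 + 16.8 + 3 = 33.9 kg.
N mass = 10%×14.1 + 20%×16.8 + 20%×3 = 5.37 kg.
% N = 5.37 / 33.9 = 15.8407%.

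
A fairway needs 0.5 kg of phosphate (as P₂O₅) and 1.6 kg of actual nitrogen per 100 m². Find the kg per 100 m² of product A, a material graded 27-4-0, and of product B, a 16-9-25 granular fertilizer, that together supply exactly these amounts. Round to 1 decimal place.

Per-100 m² balance (a = product A, b = product B):
P₂O₅: 0.04·a + 0.09·b = 0.5
N: 0.27·a + 0.16·b = 1.6
Solving simultaneously: a = 3.57542, b = 3.96648.

3.6 kg product A, 4.0 kg product B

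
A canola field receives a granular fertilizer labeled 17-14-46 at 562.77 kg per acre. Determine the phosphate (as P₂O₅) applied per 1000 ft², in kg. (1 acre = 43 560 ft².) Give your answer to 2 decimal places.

P₂O₅ per acre = 562.77 × 14% = 78.7878 kg.
Convert to per 1000 ft²: 78.7878 × 0.0229568 = 1.80872 kg.

1.81 kg P₂O₅ per thousand sq ft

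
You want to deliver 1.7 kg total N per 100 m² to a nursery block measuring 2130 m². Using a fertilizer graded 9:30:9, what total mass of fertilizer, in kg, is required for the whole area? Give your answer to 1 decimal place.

402.3 kg

Product per 100 m² = 1.7 / 9% = 18.8889 kg.
Total product = 18.8889 × 2130 / 100 = 402.333 kg.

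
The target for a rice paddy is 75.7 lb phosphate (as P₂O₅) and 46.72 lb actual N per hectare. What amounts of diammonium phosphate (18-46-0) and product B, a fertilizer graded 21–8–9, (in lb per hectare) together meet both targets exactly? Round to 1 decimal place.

Per-hectare balance (a = diammonium phosphate, b = product B):
P₂O₅: 0.46·a + 0.08·b = 75.7
N: 0.18·a + 0.21·b = 46.72
Eliminate a: (row1) − 0.46/0.18·(row2) → -0.456667·b = -43.6956, so b = 95.6837.
Back-substitute: a = (75.7 − 0.08·95.6837) / 0.46 = 147.925.

147.9 lb diammonium phosphate, 95.7 lb product B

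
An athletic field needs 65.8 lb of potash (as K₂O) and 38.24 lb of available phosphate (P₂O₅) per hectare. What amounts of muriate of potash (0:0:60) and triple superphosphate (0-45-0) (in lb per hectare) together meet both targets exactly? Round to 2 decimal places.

Let a = lb of muriate of potash, b = lb of triple superphosphate (per hectare).
K₂O: 0.6·a + 0·b = 65.8
P₂O₅: 0·a + 0.45·b = 38.24
Solving simultaneously: a = 109.667, b = 84.9778.

109.67 lb muriate of potash, 84.98 lb triple superphosphate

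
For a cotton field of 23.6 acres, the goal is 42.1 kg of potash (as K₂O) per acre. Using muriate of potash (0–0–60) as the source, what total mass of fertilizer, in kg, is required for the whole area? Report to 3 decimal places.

1655.933 kg

Product per acre = 42.1 / 60% = 70.1667 kg.
Total product = 70.1667 × 23.6 = 1655.9333 kg.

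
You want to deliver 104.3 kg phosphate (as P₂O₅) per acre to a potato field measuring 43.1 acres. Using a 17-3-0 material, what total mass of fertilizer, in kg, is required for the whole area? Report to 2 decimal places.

149844.33 kg

Product per acre = 104.3 / 3% = 3476.67 kg.
Total product = 3476.67 × 43.1 = 149844.333 kg.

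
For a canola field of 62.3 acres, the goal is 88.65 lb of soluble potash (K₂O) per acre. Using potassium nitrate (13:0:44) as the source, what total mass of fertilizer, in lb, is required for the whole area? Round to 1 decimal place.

Product per acre = 88.65 / 44% = 201.477 lb.
Total product = 201.477 × 62.3 = 12552.03 lb.

12552.0 lb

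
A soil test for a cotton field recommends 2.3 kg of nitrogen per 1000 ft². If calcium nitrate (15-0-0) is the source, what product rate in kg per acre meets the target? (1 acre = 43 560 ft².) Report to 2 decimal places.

Product per 1000 ft² = 2.3 / 15% = 15.3333 kg.
Convert to per acre: 15.3333 × 43.56 = 667.92 kg.

667.92 kg of product per acre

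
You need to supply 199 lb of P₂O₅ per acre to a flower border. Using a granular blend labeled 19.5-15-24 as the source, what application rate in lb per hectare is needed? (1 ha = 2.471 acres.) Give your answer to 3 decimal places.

Product per acre = 199 / 15% = 1326.67 lb.
Convert to per hectare: 1326.67 × 2.471 = 3278.1933 lb.

3278.193 lb of product per hectare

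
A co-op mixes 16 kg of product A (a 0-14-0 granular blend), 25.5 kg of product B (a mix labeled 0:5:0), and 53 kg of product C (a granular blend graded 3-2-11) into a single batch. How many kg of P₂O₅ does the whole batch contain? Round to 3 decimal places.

P₂O₅ mass = 14%×16 + 5%×25.5 + 2%×53 = 4.575 kg.

4.575 kg P₂O₅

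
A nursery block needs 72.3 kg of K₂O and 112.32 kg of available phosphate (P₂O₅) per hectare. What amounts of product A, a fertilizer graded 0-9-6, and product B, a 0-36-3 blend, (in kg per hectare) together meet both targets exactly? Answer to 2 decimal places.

1198.86 kg product A, 12.29 kg product B

Per-hectare balance (a = product A, b = product B):
K₂O: 0.06·a + 0.03·b = 72.3
P₂O₅: 0.09·a + 0.36·b = 112.32
From row1: a = (72.3 − 0.03·b) / 0.06.
Into row2: 0.09·(72.3 − 0.03·b)/0.06 + 0.36·b = 112.32 → b = 12.2857, a = 1198.857.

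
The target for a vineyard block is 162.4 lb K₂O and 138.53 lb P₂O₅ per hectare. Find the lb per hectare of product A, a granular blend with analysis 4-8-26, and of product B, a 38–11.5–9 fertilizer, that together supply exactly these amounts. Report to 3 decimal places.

273.493 lb product A, 1014.352 lb product B

With a, b = lb per hectare of product A and product B:
K₂O: 0.26·a + 0.09·b = 162.4
P₂O₅: 0.08·a + 0.115·b = 138.53
From row1: a = (162.4 − 0.09·b) / 0.26.
Into row2: 0.08·(162.4 − 0.09·b)/0.26 + 0.115·b = 138.53 → b = 1014.3524, a = 273.4934.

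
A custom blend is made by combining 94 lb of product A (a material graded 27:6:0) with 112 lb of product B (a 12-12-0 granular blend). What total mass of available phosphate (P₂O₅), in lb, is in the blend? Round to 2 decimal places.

P₂O₅ mass = 6%×94 + 12%×112 = 19.08 lb.

19.08 lb P₂O₅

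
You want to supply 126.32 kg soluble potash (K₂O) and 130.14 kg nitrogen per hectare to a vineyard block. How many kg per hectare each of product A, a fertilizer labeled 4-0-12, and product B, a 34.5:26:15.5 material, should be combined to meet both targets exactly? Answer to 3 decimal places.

Per-hectare balance (a = product A, b = product B):
K₂O: 0.12·a + 0.155·b = 126.32
N: 0.04·a + 0.345·b = 130.14
Solving simultaneously: a = 665.0199, b = 300.1136.

665.020 kg product A, 300.114 kg product B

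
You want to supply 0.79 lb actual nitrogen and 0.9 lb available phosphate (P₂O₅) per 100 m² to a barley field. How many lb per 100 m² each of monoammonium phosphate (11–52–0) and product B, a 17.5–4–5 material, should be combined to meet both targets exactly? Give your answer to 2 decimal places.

1.45 lb monoammonium phosphate, 3.60 lb product B

Let a = lb of monoammonium phosphate, b = lb of product B (per 100 m²).
N: 0.11·a + 0.175·b = 0.79
P₂O₅: 0.52·a + 0.04·b = 0.9
From row1: a = (0.79 − 0.175·b) / 0.11.
Into row2: 0.52·(0.79 − 0.175·b)/0.11 + 0.04·b = 0.9 → b = 3.60046, a = 1.45381.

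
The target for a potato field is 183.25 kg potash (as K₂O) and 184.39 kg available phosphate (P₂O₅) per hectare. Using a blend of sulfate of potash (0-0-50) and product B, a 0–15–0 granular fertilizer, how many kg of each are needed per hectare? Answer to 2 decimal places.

Per-hectare balance (a = sulfate of potash, b = product B):
K₂O: 0.5·a + 0·b = 183.25
P₂O₅: 0·a + 0.15·b = 184.39
Solving simultaneously: a = 366.5, b = 1229.267.

366.50 kg sulfate of potash, 1229.27 kg product B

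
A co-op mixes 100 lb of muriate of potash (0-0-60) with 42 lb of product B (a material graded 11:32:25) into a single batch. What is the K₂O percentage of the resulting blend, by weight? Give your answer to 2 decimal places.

49.65% K₂O

Total mass = 100 + 42 = 142 lb.
K₂O mass = 60%×100 + 25%×42 = 70.5 lb.
% K₂O = 70.5 / 142 = 49.6479%.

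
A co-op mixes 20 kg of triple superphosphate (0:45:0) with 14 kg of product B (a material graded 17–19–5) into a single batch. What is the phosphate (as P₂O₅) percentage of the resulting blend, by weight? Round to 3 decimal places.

Total mass = 20 + 14 = 34 kg.
P₂O₅ mass = 45%×20 + 19%×14 = 11.66 kg.
% P₂O₅ = 11.66 / 34 = 34.2941%.

34.294% P₂O₅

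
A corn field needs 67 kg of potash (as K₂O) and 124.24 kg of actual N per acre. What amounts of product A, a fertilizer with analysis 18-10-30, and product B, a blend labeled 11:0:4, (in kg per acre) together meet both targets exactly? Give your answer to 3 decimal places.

With a, b = kg per acre of product A and product B:
K₂O: 0.3·a + 0.04·b = 67
N: 0.18·a + 0.11·b = 124.24
Eliminate a: (row1) − 0.3/0.18·(row2) → -0.143333·b = -140.067, so b = 977.2093.
Back-substitute: a = (67 − 0.04·977.2093) / 0.3 = 93.0388.

93.039 kg product A, 977.209 kg product B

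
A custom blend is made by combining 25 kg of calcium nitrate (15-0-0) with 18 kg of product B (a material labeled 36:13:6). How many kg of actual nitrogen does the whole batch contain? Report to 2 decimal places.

10.23 kg N

N mass = 15%×25 + 36%×18 = 10.23 kg.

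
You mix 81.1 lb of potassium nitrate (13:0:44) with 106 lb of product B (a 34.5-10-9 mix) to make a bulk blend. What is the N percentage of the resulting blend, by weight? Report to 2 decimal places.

Total mass = 81.1 + 106 = 187.1 lb.
N mass = 13%×81.1 + 34.5%×106 = 47.113 lb.
% N = 47.113 / 187.1 = 25.1807%.

25.18% N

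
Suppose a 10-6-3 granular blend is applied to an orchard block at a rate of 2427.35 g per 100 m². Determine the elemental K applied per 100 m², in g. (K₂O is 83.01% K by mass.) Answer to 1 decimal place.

60.4 g K per hundred sq m

K₂O per 100 m² = 2427.35 × 3% = 72.8205 g.
Elemental K = 72.8205 × 0.8301 = 60.4483 g per 100 m².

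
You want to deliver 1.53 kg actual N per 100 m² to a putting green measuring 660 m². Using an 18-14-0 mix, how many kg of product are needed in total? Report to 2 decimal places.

56.10 kg

Product per 100 m² = 1.53 / 18% = 8.5 kg.
Total product = 8.5 × 660 / 100 = 56.1 kg.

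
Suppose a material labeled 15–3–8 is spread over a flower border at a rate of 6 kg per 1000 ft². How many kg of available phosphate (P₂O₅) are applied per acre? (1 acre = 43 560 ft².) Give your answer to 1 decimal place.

7.8 kg P₂O₅ per acre

P₂O₅ per 1000 ft² = 6 × 3% = 0.18 kg.
Convert to per acre: 0.18 × 43.56 = 7.8408 kg.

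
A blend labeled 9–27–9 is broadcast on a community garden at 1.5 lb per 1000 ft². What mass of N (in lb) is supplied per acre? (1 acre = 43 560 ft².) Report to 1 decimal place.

5.9 lb N per acre

nitrogen per 1000 ft² = 1.5 × 9% = 0.135 lb.
Convert to per acre: 0.135 × 43.56 = 5.8806 lb.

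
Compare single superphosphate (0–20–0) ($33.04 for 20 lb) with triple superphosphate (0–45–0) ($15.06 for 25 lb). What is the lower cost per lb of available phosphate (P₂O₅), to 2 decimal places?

$1.34 per lb P₂O₅ (triple superphosphate)

single superphosphate: P₂O₅ per bag = 20 × 20% = 4 lb; cost = 33.04 / 4 = $8.2600/lb P₂O₅.
triple superphosphate: P₂O₅ per bag = 25 × 45% = 11.25 lb; cost = 15.06 / 11.25 = $1.3387/lb P₂O₅.
triple superphosphate is cheaper.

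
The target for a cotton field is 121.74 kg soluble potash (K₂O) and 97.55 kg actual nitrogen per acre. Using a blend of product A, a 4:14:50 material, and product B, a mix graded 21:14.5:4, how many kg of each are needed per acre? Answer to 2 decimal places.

209.51 kg product A, 424.62 kg product B

Per-acre balance (a = product A, b = product B):
K₂O: 0.5·a + 0.04·b = 121.74
N: 0.04·a + 0.21·b = 97.55
Solving simultaneously: a = 209.511, b = 424.617.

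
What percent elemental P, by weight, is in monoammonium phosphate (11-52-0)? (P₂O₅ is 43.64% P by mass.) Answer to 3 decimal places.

22.693% P

%P = 52 × 0.4364 = 22.6928%.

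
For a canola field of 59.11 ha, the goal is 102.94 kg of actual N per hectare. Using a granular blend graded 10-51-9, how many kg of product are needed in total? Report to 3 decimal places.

60847.834 kg

Product per hectare = 102.94 / 10% = 1029.4 kg.
Total product = 1029.4 × 59.11 = 60847.834 kg.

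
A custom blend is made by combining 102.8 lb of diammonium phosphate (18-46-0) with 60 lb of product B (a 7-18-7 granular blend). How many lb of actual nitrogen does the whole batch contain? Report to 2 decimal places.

N mass = 18%×102.8 + 7%×60 = 22.704 lb.

22.70 lb N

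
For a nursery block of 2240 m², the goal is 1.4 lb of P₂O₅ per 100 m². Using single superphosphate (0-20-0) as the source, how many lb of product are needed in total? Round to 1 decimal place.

156.8 lb

Product per 100 m² = 1.4 / 20% = 7 lb.
Total product = 7 × 2240 / 100 = 156.8 lb.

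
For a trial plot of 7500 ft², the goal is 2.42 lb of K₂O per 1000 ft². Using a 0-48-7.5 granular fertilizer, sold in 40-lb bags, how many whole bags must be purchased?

Product per 1000 ft² = 2.42 / 7.5% = 32.2667 lb.
Total product = 32.2667 × 7500 / 1000 = 242 lb.
Bags = ⌈242 / 40⌉ = 7.

7 bags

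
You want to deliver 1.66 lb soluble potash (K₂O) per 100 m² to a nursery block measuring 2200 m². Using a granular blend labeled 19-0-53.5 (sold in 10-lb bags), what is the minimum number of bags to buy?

Product per 100 m² = 1.66 / 53.5% = 3.1028 lb.
Total product = 3.1028 × 2200 / 100 = 68.2617 lb.
Bags = ⌈68.2617 / 10⌉ = 7.

7 bags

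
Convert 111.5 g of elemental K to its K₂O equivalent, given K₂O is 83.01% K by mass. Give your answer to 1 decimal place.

K₂O = 111.5 / 0.8301 = 134.321 g.

134.3 g K₂O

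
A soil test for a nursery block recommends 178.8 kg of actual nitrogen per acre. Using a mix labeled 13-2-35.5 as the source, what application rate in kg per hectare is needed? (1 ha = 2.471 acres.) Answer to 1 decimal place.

3398.6 kg of product per hectare

Product per acre = 178.8 / 13% = 1375.38 kg.
Convert to per hectare: 1375.38 × 2.471 = 3398.58 kg.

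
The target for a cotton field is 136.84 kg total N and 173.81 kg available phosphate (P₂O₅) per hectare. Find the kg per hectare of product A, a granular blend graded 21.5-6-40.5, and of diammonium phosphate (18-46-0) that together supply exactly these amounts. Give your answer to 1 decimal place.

Per-hectare balance (a = product A, b = diammonium phosphate):
N: 0.215·a + 0.18·b = 136.84
P₂O₅: 0.06·a + 0.46·b = 173.81
Solving simultaneously: a = 359.371, b = 330.973.

359.4 kg product A, 331.0 kg diammonium phosphate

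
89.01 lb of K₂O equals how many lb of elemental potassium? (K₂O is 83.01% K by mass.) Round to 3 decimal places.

73.887 lb K

K = 89.01 × 0.8301 = 73.8872 lb.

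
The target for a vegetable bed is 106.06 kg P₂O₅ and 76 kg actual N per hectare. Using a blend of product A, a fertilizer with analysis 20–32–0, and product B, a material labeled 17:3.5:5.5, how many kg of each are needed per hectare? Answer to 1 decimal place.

324.3 kg product A, 65.6 kg product B

With a, b = kg per hectare of product A and product B:
P₂O₅: 0.32·a + 0.035·b = 106.06
N: 0.2·a + 0.17·b = 76
Eliminate b: (row1) − 0.035/0.17·(row2) → 0.278824·a = 90.4129, so a = 324.266.
Then b = (76 − 0.2·324.266) / 0.17 = 65.5696.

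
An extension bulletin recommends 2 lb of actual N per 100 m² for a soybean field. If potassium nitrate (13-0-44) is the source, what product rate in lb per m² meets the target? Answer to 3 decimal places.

0.154 lb of product per sq m

Product per 100 m² = 2 / 13% = 15.3846 lb.
Convert to per m²: 15.3846 × 0.01 = 0.153846 lb.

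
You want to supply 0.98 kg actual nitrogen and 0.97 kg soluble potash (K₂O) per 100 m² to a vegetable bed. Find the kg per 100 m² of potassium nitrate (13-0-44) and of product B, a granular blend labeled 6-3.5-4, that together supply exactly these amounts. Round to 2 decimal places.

0.90 kg potassium nitrate, 14.39 kg product B

Let a = kg of potassium nitrate, b = kg of product B (per 100 m²).
N: 0.13·a + 0.06·b = 0.98
K₂O: 0.44·a + 0.04·b = 0.97
Eliminate a: (row1) − 0.13/0.44·(row2) → 0.0481818·b = 0.693409, so b = 14.3915.
Back-substitute: a = (0.98 − 0.06·14.3915) / 0.13 = 0.896226.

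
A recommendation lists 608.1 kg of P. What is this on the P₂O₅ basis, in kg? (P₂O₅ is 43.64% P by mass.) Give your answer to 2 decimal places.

P₂O₅ = 608.1 / 0.4364 = 1393.446 kg.

1393.45 kg P₂O₅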